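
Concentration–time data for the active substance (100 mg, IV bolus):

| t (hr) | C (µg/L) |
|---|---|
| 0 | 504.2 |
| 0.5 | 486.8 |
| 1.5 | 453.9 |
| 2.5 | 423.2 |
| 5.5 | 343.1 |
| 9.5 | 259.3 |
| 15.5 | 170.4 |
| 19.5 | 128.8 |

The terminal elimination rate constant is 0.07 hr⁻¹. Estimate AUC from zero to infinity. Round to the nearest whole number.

AUC = 7238 µg/L·hr

Trapezoidal AUC_0→19.5:
  [0→0.5]: (504.2+486.8)/2 × 0.5 = 247.75
  [0.5→1.5]: (486.8+453.9)/2 × 1 = 470.35
  [1.5→2.5]: (453.9+423.2)/2 × 1 = 438.55
  [2.5→5.5]: (423.2+343.1)/2 × 3 = 1149.45
  [5.5→9.5]: (343.1+259.3)/2 × 4 = 1204.8
  [9.5→15.5]: (259.3+170.4)/2 × 6 = 1289.1
  [15.5→19.5]: (170.4+128.8)/2 × 4 = 598.4
  Sum = 5398.4 µg/L·hr
Extrapolated tail: C_last / k_e = 128.8 / 0.07 = 1840.000
AUC_0→∞ = 5398.4 + 1840.000 = 7238.4 µg/L·hr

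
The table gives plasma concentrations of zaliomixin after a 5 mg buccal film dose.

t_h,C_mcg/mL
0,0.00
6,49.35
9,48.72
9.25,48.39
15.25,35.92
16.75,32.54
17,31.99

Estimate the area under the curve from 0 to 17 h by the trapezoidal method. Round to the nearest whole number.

AUC = 620 mcg/mL·h

Trapezoidal AUC_0→17:
  [0→6]: (0.00+49.35)/2 × 6 = 148.05
  [6→9]: (49.35+48.72)/2 × 3 = 147.105
  [9→9.25]: (48.72+48.39)/2 × 0.25 = 12.13875
  [9.25→15.25]: (48.39+35.92)/2 × 6 = 252.93
  [15.25→16.75]: (35.92+32.54)/2 × 1.5 = 51.345
  [16.75→17]: (32.54+31.99)/2 × 0.25 = 8.06625
  Sum = 619.635 mcg/mL·h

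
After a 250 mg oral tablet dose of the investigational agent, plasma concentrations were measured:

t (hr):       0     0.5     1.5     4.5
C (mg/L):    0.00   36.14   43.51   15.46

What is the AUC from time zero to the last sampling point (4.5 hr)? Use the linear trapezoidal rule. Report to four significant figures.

Trapezoidal AUC_0→4.5:
  [0→0.5]: (0.00+36.14)/2 × 0.5 = 9.035
  [0.5→1.5]: (36.14+43.51)/2 × 1 = 39.825
  [1.5→4.5]: (43.51+15.46)/2 × 3 = 88.455
  Sum = 137.315 mg/L·hr

AUC = 137.3 mg/L·hr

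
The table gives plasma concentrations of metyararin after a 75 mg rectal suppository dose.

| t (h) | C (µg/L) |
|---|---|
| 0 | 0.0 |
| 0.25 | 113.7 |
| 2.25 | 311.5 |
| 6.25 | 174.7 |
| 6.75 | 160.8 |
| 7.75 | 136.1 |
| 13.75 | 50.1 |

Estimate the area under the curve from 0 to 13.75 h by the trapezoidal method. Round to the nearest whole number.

Trapezoidal AUC_0→13.75:
  [0→0.25]: (0.0+113.7)/2 × 0.25 = 14.2125
  [0.25→2.25]: (113.7+311.5)/2 × 2 = 425.2
  [2.25→6.25]: (311.5+174.7)/2 × 4 = 972.4
  [6.25→6.75]: (174.7+160.8)/2 × 0.5 = 83.875
  [6.75→7.75]: (160.8+136.1)/2 × 1 = 148.45
  [7.75→13.75]: (136.1+50.1)/2 × 6 = 558.6
  Sum = 2202.7375 µg/L·h

AUC = 2203 µg/L·h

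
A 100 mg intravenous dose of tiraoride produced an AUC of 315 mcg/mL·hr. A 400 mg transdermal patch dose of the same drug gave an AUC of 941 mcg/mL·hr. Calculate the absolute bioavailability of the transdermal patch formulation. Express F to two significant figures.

F = (AUC_ev / D_ev) / (AUC_iv / D_iv)
  = (941/400) / (315/100)
  = 2.3525 / 3.15 = 0.7468

F = 0.75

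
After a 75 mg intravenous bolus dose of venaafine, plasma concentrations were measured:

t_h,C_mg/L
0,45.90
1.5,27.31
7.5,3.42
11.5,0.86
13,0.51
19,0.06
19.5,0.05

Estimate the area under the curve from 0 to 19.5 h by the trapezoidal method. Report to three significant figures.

AUC = 158 mg/L·h

Trapezoidal AUC_0→19.5:
  [0→1.5]: (45.90+27.31)/2 × 1.5 = 54.9075
  [1.5→7.5]: (27.31+3.42)/2 × 6 = 92.19
  [7.5→11.5]: (3.42+0.86)/2 × 4 = 8.56
  [11.5→13]: (0.86+0.51)/2 × 1.5 = 1.0275
  [13→19]: (0.51+0.06)/2 × 6 = 1.71
  [19→19.5]: (0.06+0.05)/2 × 0.5 = 0.0275
  Sum = 158.4225 mg/L·h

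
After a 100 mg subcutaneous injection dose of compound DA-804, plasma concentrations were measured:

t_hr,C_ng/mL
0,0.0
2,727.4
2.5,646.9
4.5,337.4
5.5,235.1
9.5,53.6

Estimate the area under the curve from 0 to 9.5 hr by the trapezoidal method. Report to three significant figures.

Trapezoidal AUC_0→9.5:
  [0→2]: (0.0+727.4)/2 × 2 = 727.4
  [2→2.5]: (727.4+646.9)/2 × 0.5 = 343.575
  [2.5→4.5]: (646.9+337.4)/2 × 2 = 984.3
  [4.5→5.5]: (337.4+235.1)/2 × 1 = 286.25
  [5.5→9.5]: (235.1+53.6)/2 × 4 = 577.4
  Sum = 2918.925 ng/mL·hr

AUC = 2920 ng/mL·hr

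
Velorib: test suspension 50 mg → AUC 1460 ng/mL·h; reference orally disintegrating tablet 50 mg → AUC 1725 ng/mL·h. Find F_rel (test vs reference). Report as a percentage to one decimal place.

F_rel = 84.6%

F_rel = (AUC_test/D_test) / (AUC_ref/D_ref)
      = (1460/50) / (1725/50)
      = 29.2 / 34.5 = 0.8464 = 84.64%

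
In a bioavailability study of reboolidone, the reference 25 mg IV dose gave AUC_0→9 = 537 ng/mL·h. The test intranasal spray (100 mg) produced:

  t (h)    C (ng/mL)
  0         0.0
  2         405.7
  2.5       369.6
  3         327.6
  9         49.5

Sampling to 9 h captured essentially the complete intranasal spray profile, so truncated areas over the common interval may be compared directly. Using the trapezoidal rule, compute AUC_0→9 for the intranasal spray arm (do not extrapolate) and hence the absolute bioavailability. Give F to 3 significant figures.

Trapezoidal AUC_0→9 (intranasal spray):
  [0→2]: (0.0+405.7)/2 × 2 = 405.7
  [2→2.5]: (405.7+369.6)/2 × 0.5 = 193.825
  [2.5→3]: (369.6+327.6)/2 × 0.5 = 174.3
  [3→9]: (327.6+49.5)/2 × 6 = 1131.3
  Sum = 1905.125 ng/mL·h
F = (AUC_ev/D_ev)/(AUC_iv/D_iv) = (1905.125/100)/(537/25) = 19.05125/21.48 = 0.8869

F = 0.887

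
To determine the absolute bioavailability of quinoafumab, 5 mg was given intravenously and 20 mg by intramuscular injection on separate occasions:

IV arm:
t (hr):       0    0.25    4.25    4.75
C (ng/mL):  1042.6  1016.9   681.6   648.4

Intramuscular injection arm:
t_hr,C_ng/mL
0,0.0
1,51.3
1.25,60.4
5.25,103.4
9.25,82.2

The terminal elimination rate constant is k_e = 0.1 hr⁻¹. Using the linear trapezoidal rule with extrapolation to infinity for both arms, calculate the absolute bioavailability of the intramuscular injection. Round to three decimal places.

F = 0.037

Trapezoidal AUC_0→4.75 (IV):
  [0→0.25]: (1042.6+1016.9)/2 × 0.25 = 257.4375
  [0.25→4.25]: (1016.9+681.6)/2 × 4 = 3397.0
  [4.25→4.75]: (681.6+648.4)/2 × 0.5 = 332.5
  Sum = 3986.9375 ng/mL·hr
IV tail: 648.4/0.1 = 6484.000; AUC_iv,0→∞ = 3986.9375 + 6484.000 = 10470.9375 ng/mL·hr
Trapezoidal AUC_0→9.25 (intramuscular injection):
  [0→1]: (0.0+51.3)/2 × 1 = 25.65
  [1→1.25]: (51.3+60.4)/2 × 0.25 = 13.9625
  [1.25→5.25]: (60.4+103.4)/2 × 4 = 327.6
  [5.25→9.25]: (103.4+82.2)/2 × 4 = 371.2
  Sum = 738.4125 ng/mL·hr
intramuscular injection tail: 82.2/0.1 = 822.000; AUC_ev,0→∞ = 738.4125 + 822.000 = 1560.4125 ng/mL·hr
F = (AUC_ev/D_ev)/(AUC_iv/D_iv) = (1560.4125/20)/(10470.9375/5) = 78.020625/2094.1875 = 0.0373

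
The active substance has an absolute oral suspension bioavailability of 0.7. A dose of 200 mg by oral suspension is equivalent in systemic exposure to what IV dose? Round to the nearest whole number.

Systemic exposure from an extravascular dose = F × D_ev, so the equivalent IV dose is F × D_ev.
D_iv = F × D_ev = 0.7 × 200 = 140 mg

D_iv = 140 mg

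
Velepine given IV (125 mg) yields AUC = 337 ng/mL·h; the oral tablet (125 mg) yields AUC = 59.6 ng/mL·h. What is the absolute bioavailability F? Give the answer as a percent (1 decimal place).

F = (AUC_ev / D_ev) / (AUC_iv / D_iv)
  = (59.6/125) / (337/125)
  = 0.4768 / 2.696 = 0.1769
  = 17.69%

F = 17.7%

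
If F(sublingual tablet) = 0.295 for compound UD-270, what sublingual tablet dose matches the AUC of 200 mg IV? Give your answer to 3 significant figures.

For equal systemic exposure: F × D_ev = D_iv
D_ev = D_iv / F = 200 / 0.295 = 677.966 mg

D_sublingual = 678 mg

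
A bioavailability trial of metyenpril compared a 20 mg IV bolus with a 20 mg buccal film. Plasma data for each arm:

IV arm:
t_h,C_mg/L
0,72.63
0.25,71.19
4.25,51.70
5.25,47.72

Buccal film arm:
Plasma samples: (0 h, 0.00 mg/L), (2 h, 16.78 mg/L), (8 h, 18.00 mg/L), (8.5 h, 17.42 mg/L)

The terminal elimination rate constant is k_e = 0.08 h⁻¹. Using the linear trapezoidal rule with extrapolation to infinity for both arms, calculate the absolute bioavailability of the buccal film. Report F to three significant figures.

F = 0.382

Trapezoidal AUC_0→5.25 (IV):
  [0→0.25]: (72.63+71.19)/2 × 0.25 = 17.9775
  [0.25→4.25]: (71.19+51.70)/2 × 4 = 245.78
  [4.25→5.25]: (51.70+47.72)/2 × 1 = 49.71
  Sum = 313.4675 mg/L·h
IV tail: 47.72/0.08 = 596.500; AUC_iv,0→∞ = 313.4675 + 596.500 = 909.9675 mg/L·h
Trapezoidal AUC_0→8.5 (buccal film):
  [0→2]: (0.00+16.78)/2 × 2 = 16.78
  [2→8]: (16.78+18.00)/2 × 6 = 104.34
  [8→8.5]: (18.00+17.42)/2 × 0.5 = 8.855
  Sum = 129.975 mg/L·h
buccal film tail: 17.42/0.08 = 217.750; AUC_ev,0→∞ = 129.975 + 217.750 = 347.725 mg/L·h
F = (AUC_ev/D_ev)/(AUC_iv/D_iv) = (347.725/20)/(909.9675/20) = 17.38625/45.498375 = 0.3821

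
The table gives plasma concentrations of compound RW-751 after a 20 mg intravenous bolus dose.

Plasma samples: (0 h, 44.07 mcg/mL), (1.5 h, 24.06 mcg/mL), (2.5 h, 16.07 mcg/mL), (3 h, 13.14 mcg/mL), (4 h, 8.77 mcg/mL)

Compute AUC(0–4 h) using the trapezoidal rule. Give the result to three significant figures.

Trapezoidal AUC_0→4:
  [0→1.5]: (44.07+24.06)/2 × 1.5 = 51.0975
  [1.5→2.5]: (24.06+16.07)/2 × 1 = 20.065
  [2.5→3]: (16.07+13.14)/2 × 0.5 = 7.3025
  [3→4]: (13.14+8.77)/2 × 1 = 10.955
  Sum = 89.42 mcg/mL·h

AUC = 89.4 mcg/mL·h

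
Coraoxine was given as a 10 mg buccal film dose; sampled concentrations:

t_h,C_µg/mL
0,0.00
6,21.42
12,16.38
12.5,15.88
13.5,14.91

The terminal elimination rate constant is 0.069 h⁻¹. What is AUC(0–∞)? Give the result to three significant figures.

Trapezoidal AUC_0→13.5:
  [0→6]: (0.00+21.42)/2 × 6 = 64.26
  [6→12]: (21.42+16.38)/2 × 6 = 113.4
  [12→12.5]: (16.38+15.88)/2 × 0.5 = 8.065
  [12.5→13.5]: (15.88+14.91)/2 × 1 = 15.395
  Sum = 201.12 µg/mL·h
Extrapolated tail: C_last / k_e = 14.91 / 0.069 = 216.087
AUC_0→∞ = 201.12 + 216.087 = 417.207 µg/mL·h

AUC = 417 µg/mL·h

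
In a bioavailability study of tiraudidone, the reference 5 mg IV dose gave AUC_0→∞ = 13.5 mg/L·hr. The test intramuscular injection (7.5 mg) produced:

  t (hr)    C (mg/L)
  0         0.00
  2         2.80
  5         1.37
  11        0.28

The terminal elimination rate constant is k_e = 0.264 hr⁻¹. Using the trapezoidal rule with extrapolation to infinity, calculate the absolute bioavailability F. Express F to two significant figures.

F = 0.74

Trapezoidal AUC_0→11 (intramuscular injection):
  [0→2]: (0.00+2.80)/2 × 2 = 2.8
  [2→5]: (2.80+1.37)/2 × 3 = 6.255
  [5→11]: (1.37+0.28)/2 × 6 = 4.95
  Sum = 14.005 mg/L·hr
Tail: C_last/k_e = 0.28/0.264 = 1.061
AUC_0→∞ (intramuscular injection) = 14.005 + 1.061 = 15.066 mg/L·hr
F = (AUC_ev/D_ev)/(AUC_iv/D_iv) = (15.066/7.5)/(13.5/5) = 2.0088/2.7 = 0.7440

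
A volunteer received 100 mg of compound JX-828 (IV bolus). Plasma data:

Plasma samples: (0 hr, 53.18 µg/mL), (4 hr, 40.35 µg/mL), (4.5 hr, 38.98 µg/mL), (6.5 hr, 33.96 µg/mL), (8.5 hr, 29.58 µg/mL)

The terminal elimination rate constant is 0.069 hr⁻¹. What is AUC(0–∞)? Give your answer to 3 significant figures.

AUC = 772 µg/mL·hr

Trapezoidal AUC_0→8.5:
  [0→4]: (53.18+40.35)/2 × 4 = 187.06
  [4→4.5]: (40.35+38.98)/2 × 0.5 = 19.8325
  [4.5→6.5]: (38.98+33.96)/2 × 2 = 72.94
  [6.5→8.5]: (33.96+29.58)/2 × 2 = 63.54
  Sum = 343.3725 µg/mL·hr
Extrapolated tail: C_last / k_e = 29.58 / 0.069 = 428.696
AUC_0→∞ = 343.3725 + 428.696 = 772.0685 µg/mL·hr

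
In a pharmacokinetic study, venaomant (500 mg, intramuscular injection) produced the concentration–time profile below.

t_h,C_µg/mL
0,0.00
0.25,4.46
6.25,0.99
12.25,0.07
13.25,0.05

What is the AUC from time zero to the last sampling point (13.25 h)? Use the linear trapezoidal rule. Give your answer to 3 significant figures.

AUC = 20.1 µg/mL·h

Trapezoidal AUC_0→13.25:
  [0→0.25]: (0.00+4.46)/2 × 0.25 = 0.5575
  [0.25→6.25]: (4.46+0.99)/2 × 6 = 16.35
  [6.25→12.25]: (0.99+0.07)/2 × 6 = 3.18
  [12.25→13.25]: (0.07+0.05)/2 × 1 = 0.06
  Sum = 20.1475 µg/mL·h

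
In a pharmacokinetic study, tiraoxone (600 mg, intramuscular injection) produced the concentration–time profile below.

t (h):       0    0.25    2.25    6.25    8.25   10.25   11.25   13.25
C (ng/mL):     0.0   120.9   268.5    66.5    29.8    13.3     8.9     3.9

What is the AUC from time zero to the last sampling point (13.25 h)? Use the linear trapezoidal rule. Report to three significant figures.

AUC = 1240 ng/mL·h

Trapezoidal AUC_0→13.25:
  [0→0.25]: (0.0+120.9)/2 × 0.25 = 15.1125
  [0.25→2.25]: (120.9+268.5)/2 × 2 = 389.4
  [2.25→6.25]: (268.5+66.5)/2 × 4 = 670.0
  [6.25→8.25]: (66.5+29.8)/2 × 2 = 96.3
  [8.25→10.25]: (29.8+13.3)/2 × 2 = 43.1
  [10.25→11.25]: (13.3+8.9)/2 × 1 = 11.1
  [11.25→13.25]: (8.9+3.9)/2 × 2 = 12.8
  Sum = 1237.8125 ng/mL·h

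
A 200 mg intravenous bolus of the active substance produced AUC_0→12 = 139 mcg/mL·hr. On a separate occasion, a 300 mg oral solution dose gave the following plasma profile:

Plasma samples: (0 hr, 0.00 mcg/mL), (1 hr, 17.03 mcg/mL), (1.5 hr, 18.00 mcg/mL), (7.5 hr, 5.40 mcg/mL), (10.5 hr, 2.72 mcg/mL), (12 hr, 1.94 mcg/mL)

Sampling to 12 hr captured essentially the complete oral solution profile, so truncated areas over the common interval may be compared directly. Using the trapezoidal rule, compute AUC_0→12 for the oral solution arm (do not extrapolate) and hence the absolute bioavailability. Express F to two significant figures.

F = 0.49

Trapezoidal AUC_0→12 (oral solution):
  [0→1]: (0.00+17.03)/2 × 1 = 8.515
  [1→1.5]: (17.03+18.00)/2 × 0.5 = 8.7575
  [1.5→7.5]: (18.00+5.40)/2 × 6 = 70.2
  [7.5→10.5]: (5.40+2.72)/2 × 3 = 12.18
  [10.5→12]: (2.72+1.94)/2 × 1.5 = 3.495
  Sum = 103.1475 mcg/mL·hr
F = (AUC_ev/D_ev)/(AUC_iv/D_iv) = (103.1475/300)/(139/200) = 0.343825/0.695 = 0.4947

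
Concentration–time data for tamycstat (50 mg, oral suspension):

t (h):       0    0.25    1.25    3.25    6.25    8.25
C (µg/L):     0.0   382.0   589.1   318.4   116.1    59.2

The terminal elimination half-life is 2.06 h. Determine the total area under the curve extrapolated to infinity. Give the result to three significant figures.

AUC = 2440 µg/L·h

Trapezoidal AUC_0→8.25:
  [0→0.25]: (0.0+382.0)/2 × 0.25 = 47.75
  [0.25→1.25]: (382.0+589.1)/2 × 1 = 485.55
  [1.25→3.25]: (589.1+318.4)/2 × 2 = 907.5
  [3.25→6.25]: (318.4+116.1)/2 × 3 = 651.75
  [6.25→8.25]: (116.1+59.2)/2 × 2 = 175.3
  Sum = 2267.85 µg/L·h
k_e = ln2 / t½ = 0.693147 / 2.06 = 0.3365 h^-1
Extrapolated tail: C_last / k_e = 59.2 / 0.3365 = 175.929
AUC_0→∞ = 2267.85 + 175.929 = 2443.779 µg/L·h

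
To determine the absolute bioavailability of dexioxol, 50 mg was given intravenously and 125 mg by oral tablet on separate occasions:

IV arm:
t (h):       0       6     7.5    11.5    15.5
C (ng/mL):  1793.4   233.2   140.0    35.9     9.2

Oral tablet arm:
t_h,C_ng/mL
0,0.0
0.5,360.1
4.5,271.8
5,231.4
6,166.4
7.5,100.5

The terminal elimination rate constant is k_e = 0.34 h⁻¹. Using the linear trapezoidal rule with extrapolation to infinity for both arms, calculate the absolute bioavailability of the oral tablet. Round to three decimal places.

Trapezoidal AUC_0→15.5 (IV):
  [0→6]: (1793.4+233.2)/2 × 6 = 6079.8
  [6→7.5]: (233.2+140.0)/2 × 1.5 = 279.9
  [7.5→11.5]: (140.0+35.9)/2 × 4 = 351.8
  [11.5→15.5]: (35.9+9.2)/2 × 4 = 90.2
  Sum = 6801.7 ng/mL·h
IV tail: 9.2/0.34 = 27.059; AUC_iv,0→∞ = 6801.7 + 27.059 = 6828.759 ng/mL·h
Trapezoidal AUC_0→7.5 (oral tablet):
  [0→0.5]: (0.0+360.1)/2 × 0.5 = 90.025
  [0.5→4.5]: (360.1+271.8)/2 × 4 = 1263.8
  [4.5→5]: (271.8+231.4)/2 × 0.5 = 125.8
  [5→6]: (231.4+166.4)/2 × 1 = 198.9
  [6→7.5]: (166.4+100.5)/2 × 1.5 = 200.175
  Sum = 1878.7 ng/mL·h
oral tablet tail: 100.5/0.34 = 295.588; AUC_ev,0→∞ = 1878.7 + 295.588 = 2174.288 ng/mL·h
F = (AUC_ev/D_ev)/(AUC_iv/D_iv) = (2174.288/125)/(6828.759/50) = 17.394304/136.57518 = 0.1274

F = 0.127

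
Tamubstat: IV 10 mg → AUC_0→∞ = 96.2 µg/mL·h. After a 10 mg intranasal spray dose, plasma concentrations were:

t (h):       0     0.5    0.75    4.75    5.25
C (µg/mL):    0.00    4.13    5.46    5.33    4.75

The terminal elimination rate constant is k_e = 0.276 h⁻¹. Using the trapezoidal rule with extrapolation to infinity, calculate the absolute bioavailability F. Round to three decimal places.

Trapezoidal AUC_0→5.25 (intranasal spray):
  [0→0.5]: (0.00+4.13)/2 × 0.5 = 1.0325
  [0.5→0.75]: (4.13+5.46)/2 × 0.25 = 1.19875
  [0.75→4.75]: (5.46+5.33)/2 × 4 = 21.58
  [4.75→5.25]: (5.33+4.75)/2 × 0.5 = 2.52
  Sum = 26.33125 µg/mL·h
Tail: C_last/k_e = 4.75/0.276 = 17.210
AUC_0→∞ (intranasal spray) = 26.33125 + 17.210 = 43.54125 µg/mL·h
F = (AUC_ev/D_ev)/(AUC_iv/D_iv) = (43.54125/10)/(96.2/10) = 4.354125/9.62 = 0.4526

F = 0.453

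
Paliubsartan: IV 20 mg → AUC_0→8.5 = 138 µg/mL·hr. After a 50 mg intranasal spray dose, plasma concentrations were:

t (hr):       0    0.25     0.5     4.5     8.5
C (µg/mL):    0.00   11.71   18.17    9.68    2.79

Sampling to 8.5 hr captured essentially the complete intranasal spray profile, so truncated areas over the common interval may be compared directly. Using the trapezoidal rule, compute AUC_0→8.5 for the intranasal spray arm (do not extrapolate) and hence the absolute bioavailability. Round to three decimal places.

F = 0.249

Trapezoidal AUC_0→8.5 (intranasal spray):
  [0→0.25]: (0.00+11.71)/2 × 0.25 = 1.46375
  [0.25→0.5]: (11.71+18.17)/2 × 0.25 = 3.735
  [0.5→4.5]: (18.17+9.68)/2 × 4 = 55.7
  [4.5→8.5]: (9.68+2.79)/2 × 4 = 24.94
  Sum = 85.83875 µg/mL·hr
F = (AUC_ev/D_ev)/(AUC_iv/D_iv) = (85.83875/50)/(138/20) = 1.716775/6.9 = 0.2488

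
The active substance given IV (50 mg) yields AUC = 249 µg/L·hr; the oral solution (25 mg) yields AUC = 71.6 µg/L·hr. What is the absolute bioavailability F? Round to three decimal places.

F = 0.575

F = (AUC_ev / D_ev) / (AUC_iv / D_iv)
  = (71.6/25) / (249/50)
  = 2.864 / 4.98 = 0.5751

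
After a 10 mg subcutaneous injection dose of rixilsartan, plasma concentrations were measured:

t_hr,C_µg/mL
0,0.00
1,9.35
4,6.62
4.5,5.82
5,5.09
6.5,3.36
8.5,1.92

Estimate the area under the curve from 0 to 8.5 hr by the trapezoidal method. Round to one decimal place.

AUC = 46.1 µg/mL·hr

Trapezoidal AUC_0→8.5:
  [0→1]: (0.00+9.35)/2 × 1 = 4.675
  [1→4]: (9.35+6.62)/2 × 3 = 23.955
  [4→4.5]: (6.62+5.82)/2 × 0.5 = 3.11
  [4.5→5]: (5.82+5.09)/2 × 0.5 = 2.7275
  [5→6.5]: (5.09+3.36)/2 × 1.5 = 6.3375
  [6.5→8.5]: (3.36+1.92)/2 × 2 = 5.28
  Sum = 46.085 µg/mL·hr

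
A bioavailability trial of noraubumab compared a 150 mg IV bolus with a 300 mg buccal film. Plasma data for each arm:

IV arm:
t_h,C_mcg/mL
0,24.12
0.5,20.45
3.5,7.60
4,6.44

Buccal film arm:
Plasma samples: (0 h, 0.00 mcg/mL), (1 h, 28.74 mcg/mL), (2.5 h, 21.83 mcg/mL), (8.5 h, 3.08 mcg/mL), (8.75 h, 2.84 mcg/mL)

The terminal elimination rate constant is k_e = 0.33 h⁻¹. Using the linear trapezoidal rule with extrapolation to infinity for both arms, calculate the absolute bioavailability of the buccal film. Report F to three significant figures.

F = 0.894

Trapezoidal AUC_0→4 (IV):
  [0→0.5]: (24.12+20.45)/2 × 0.5 = 11.1425
  [0.5→3.5]: (20.45+7.60)/2 × 3 = 42.075
  [3.5→4]: (7.60+6.44)/2 × 0.5 = 3.51
  Sum = 56.7275 mcg/mL·h
IV tail: 6.44/0.33 = 19.515; AUC_iv,0→∞ = 56.7275 + 19.515 = 76.2425 mcg/mL·h
Trapezoidal AUC_0→8.75 (buccal film):
  [0→1]: (0.00+28.74)/2 × 1 = 14.37
  [1→2.5]: (28.74+21.83)/2 × 1.5 = 37.9275
  [2.5→8.5]: (21.83+3.08)/2 × 6 = 74.73
  [8.5→8.75]: (3.08+2.84)/2 × 0.25 = 0.74
  Sum = 127.7675 mcg/mL·h
buccal film tail: 2.84/0.33 = 8.606; AUC_ev,0→∞ = 127.7675 + 8.606 = 136.3735 mcg/mL·h
F = (AUC_ev/D_ev)/(AUC_iv/D_iv) = (136.3735/300)/(76.2425/150) = 0.454578/0.508283 = 0.8943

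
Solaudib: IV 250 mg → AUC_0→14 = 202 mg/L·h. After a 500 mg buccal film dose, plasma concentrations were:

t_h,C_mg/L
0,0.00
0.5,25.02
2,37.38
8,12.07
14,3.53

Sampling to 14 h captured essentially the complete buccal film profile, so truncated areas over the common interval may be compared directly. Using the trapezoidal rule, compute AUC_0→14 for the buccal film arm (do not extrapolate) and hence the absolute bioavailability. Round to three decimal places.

F = 0.614

Trapezoidal AUC_0→14 (buccal film):
  [0→0.5]: (0.00+25.02)/2 × 0.5 = 6.255
  [0.5→2]: (25.02+37.38)/2 × 1.5 = 46.8
  [2→8]: (37.38+12.07)/2 × 6 = 148.35
  [8→14]: (12.07+3.53)/2 × 6 = 46.8
  Sum = 248.205 mg/L·h
F = (AUC_ev/D_ev)/(AUC_iv/D_iv) = (248.205/500)/(202/250) = 0.49641/0.808 = 0.6144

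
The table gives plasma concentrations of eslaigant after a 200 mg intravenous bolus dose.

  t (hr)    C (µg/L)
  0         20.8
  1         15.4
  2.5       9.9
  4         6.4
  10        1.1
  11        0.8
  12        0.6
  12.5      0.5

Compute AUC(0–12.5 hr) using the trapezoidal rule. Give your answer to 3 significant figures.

AUC = 73.7 µg/L·hr

Trapezoidal AUC_0→12.5:
  [0→1]: (20.8+15.4)/2 × 1 = 18.1
  [1→2.5]: (15.4+9.9)/2 × 1.5 = 18.975
  [2.5→4]: (9.9+6.4)/2 × 1.5 = 12.225
  [4→10]: (6.4+1.1)/2 × 6 = 22.5
  [10→11]: (1.1+0.8)/2 × 1 = 0.95
  [11→12]: (0.8+0.6)/2 × 1 = 0.7
  [12→12.5]: (0.6+0.5)/2 × 0.5 = 0.275
  Sum = 73.725 µg/L·hr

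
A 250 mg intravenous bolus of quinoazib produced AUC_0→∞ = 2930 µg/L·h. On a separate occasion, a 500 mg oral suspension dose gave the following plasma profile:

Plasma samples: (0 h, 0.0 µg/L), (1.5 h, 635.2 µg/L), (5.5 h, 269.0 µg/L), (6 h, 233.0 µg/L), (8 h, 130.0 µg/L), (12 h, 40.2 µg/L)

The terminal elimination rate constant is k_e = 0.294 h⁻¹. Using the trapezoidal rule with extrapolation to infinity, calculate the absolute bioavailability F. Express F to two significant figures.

F = 0.55

Trapezoidal AUC_0→12 (oral suspension):
  [0→1.5]: (0.0+635.2)/2 × 1.5 = 476.4
  [1.5→5.5]: (635.2+269.0)/2 × 4 = 1808.4
  [5.5→6]: (269.0+233.0)/2 × 0.5 = 125.5
  [6→8]: (233.0+130.0)/2 × 2 = 363.0
  [8→12]: (130.0+40.2)/2 × 4 = 340.4
  Sum = 3113.7 µg/L·h
Tail: C_last/k_e = 40.2/0.294 = 136.735
AUC_0→∞ (oral suspension) = 3113.7 + 136.735 = 3250.435 µg/L·h
F = (AUC_ev/D_ev)/(AUC_iv/D_iv) = (3250.435/500)/(2930/250) = 6.50087/11.72 = 0.5547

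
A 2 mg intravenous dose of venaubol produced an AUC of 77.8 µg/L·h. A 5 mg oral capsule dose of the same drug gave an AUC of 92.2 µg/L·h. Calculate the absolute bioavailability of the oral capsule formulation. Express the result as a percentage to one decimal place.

F = (AUC_ev / D_ev) / (AUC_iv / D_iv)
  = (92.2/5) / (77.8/2)
  = 18.44 / 38.9 = 0.4740
  = 47.40%

F = 47.4%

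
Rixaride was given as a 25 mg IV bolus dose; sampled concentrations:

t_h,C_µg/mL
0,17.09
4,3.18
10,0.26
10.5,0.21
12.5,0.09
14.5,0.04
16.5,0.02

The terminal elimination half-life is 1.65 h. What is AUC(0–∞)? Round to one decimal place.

AUC = 51.5 µg/mL·h

Trapezoidal AUC_0→16.5:
  [0→4]: (17.09+3.18)/2 × 4 = 40.54
  [4→10]: (3.18+0.26)/2 × 6 = 10.32
  [10→10.5]: (0.26+0.21)/2 × 0.5 = 0.1175
  [10.5→12.5]: (0.21+0.09)/2 × 2 = 0.3
  [12.5→14.5]: (0.09+0.04)/2 × 2 = 0.13
  [14.5→16.5]: (0.04+0.02)/2 × 2 = 0.06
  Sum = 51.4675 µg/mL·h
k_e = ln2 / t½ = 0.693147 / 1.65 = 0.4201 h^-1
Extrapolated tail: C_last / k_e = 0.02 / 0.4201 = 0.048
AUC_0→∞ = 51.4675 + 0.048 = 51.5155 µg/mL·h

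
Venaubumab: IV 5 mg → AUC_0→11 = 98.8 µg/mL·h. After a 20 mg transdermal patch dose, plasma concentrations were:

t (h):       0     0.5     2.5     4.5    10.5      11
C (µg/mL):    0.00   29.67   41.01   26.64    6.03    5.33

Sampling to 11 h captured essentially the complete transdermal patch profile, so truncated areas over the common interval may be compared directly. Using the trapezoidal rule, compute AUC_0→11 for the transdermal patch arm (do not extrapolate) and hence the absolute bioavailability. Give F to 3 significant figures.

F = 0.624

Trapezoidal AUC_0→11 (transdermal patch):
  [0→0.5]: (0.00+29.67)/2 × 0.5 = 7.4175
  [0.5→2.5]: (29.67+41.01)/2 × 2 = 70.68
  [2.5→4.5]: (41.01+26.64)/2 × 2 = 67.65
  [4.5→10.5]: (26.64+6.03)/2 × 6 = 98.01
  [10.5→11]: (6.03+5.33)/2 × 0.5 = 2.84
  Sum = 246.5975 µg/mL·h
F = (AUC_ev/D_ev)/(AUC_iv/D_iv) = (246.5975/20)/(98.8/5) = 12.329875/19.76 = 0.6240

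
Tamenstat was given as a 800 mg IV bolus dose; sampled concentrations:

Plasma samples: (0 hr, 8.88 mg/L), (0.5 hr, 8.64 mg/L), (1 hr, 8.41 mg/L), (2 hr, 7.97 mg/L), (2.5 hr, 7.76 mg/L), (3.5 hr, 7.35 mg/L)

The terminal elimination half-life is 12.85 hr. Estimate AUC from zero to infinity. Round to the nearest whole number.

AUC = 165 mg/L·hr

Trapezoidal AUC_0→3.5:
  [0→0.5]: (8.88+8.64)/2 × 0.5 = 4.38
  [0.5→1]: (8.64+8.41)/2 × 0.5 = 4.2625
  [1→2]: (8.41+7.97)/2 × 1 = 8.19
  [2→2.5]: (7.97+7.76)/2 × 0.5 = 3.9325
  [2.5→3.5]: (7.76+7.35)/2 × 1 = 7.555
  Sum = 28.32 mg/L·hr
k_e = ln2 / t½ = 0.693147 / 12.85 = 0.0539 hr^-1
Extrapolated tail: C_last / k_e = 7.35 / 0.0539 = 136.364
AUC_0→∞ = 28.32 + 136.364 = 164.684 mg/L·hr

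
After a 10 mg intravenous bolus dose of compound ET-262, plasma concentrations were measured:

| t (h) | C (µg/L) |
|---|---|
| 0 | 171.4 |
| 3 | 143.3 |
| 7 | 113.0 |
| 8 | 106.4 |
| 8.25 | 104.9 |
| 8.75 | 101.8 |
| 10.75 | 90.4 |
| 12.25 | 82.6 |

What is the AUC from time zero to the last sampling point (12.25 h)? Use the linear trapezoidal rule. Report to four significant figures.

AUC = 1494 µg/L·h

Trapezoidal AUC_0→12.25:
  [0→3]: (171.4+143.3)/2 × 3 = 472.05
  [3→7]: (143.3+113.0)/2 × 4 = 512.6
  [7→8]: (113.0+106.4)/2 × 1 = 109.7
  [8→8.25]: (106.4+104.9)/2 × 0.25 = 26.4125
  [8.25→8.75]: (104.9+101.8)/2 × 0.5 = 51.675
  [8.75→10.75]: (101.8+90.4)/2 × 2 = 192.2
  [10.75→12.25]: (90.4+82.6)/2 × 1.5 = 129.75
  Sum = 1494.3875 µg/L·h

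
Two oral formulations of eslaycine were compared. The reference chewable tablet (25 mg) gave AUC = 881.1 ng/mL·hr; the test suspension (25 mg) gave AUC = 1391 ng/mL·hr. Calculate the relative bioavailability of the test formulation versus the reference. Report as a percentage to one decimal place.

F_rel = (AUC_test/D_test) / (AUC_ref/D_ref)
      = (1391/25) / (881.1/25)
      = 55.64 / 35.244 = 1.5787 = 157.87%

F_rel = 157.9%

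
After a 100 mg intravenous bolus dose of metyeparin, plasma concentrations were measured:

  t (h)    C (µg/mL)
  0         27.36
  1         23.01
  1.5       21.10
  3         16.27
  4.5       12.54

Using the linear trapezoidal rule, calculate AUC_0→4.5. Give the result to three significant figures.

Trapezoidal AUC_0→4.5:
  [0→1]: (27.36+23.01)/2 × 1 = 25.185
  [1→1.5]: (23.01+21.10)/2 × 0.5 = 11.0275
  [1.5→3]: (21.10+16.27)/2 × 1.5 = 28.0275
  [3→4.5]: (16.27+12.54)/2 × 1.5 = 21.6075
  Sum = 85.8475 µg/mL·h

AUC = 85.8 µg/mL·h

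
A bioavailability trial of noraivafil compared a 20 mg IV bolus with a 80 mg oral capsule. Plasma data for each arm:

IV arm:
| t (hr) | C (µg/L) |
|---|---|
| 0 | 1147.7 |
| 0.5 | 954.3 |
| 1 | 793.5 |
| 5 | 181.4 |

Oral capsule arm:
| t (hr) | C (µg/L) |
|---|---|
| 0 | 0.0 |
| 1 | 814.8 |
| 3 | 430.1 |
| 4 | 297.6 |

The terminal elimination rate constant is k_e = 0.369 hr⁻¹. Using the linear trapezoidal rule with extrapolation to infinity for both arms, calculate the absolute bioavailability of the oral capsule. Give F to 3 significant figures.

Trapezoidal AUC_0→5 (IV):
  [0→0.5]: (1147.7+954.3)/2 × 0.5 = 525.5
  [0.5→1]: (954.3+793.5)/2 × 0.5 = 436.95
  [1→5]: (793.5+181.4)/2 × 4 = 1949.8
  Sum = 2912.25 µg/L·hr
IV tail: 181.4/0.369 = 491.599; AUC_iv,0→∞ = 2912.25 + 491.599 = 3403.849 µg/L·hr
Trapezoidal AUC_0→4 (oral capsule):
  [0→1]: (0.0+814.8)/2 × 1 = 407.4
  [1→3]: (814.8+430.1)/2 × 2 = 1244.9
  [3→4]: (430.1+297.6)/2 × 1 = 363.85
  Sum = 2016.15 µg/L·hr
oral capsule tail: 297.6/0.369 = 806.504; AUC_ev,0→∞ = 2016.15 + 806.504 = 2822.654 µg/L·hr
F = (AUC_ev/D_ev)/(AUC_iv/D_iv) = (2822.654/80)/(3403.849/20) = 35.283175/170.19245 = 0.2073

F = 0.207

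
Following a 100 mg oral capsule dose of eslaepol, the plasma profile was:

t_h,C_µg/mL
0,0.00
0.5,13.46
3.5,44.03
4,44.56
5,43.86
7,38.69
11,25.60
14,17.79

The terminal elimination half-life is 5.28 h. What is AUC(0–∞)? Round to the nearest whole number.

AUC = 568 µg/mL·h

Trapezoidal AUC_0→14:
  [0→0.5]: (0.00+13.46)/2 × 0.5 = 3.365
  [0.5→3.5]: (13.46+44.03)/2 × 3 = 86.235
  [3.5→4]: (44.03+44.56)/2 × 0.5 = 22.1475
  [4→5]: (44.56+43.86)/2 × 1 = 44.21
  [5→7]: (43.86+38.69)/2 × 2 = 82.55
  [7→11]: (38.69+25.60)/2 × 4 = 128.58
  [11→14]: (25.60+17.79)/2 × 3 = 65.085
  Sum = 432.1725 µg/mL·h
k_e = ln2 / t½ = 0.693147 / 5.28 = 0.1313 h^-1
Extrapolated tail: C_last / k_e = 17.79 / 0.1313 = 135.491
AUC_0→∞ = 432.1725 + 135.491 = 567.6635 µg/mL·h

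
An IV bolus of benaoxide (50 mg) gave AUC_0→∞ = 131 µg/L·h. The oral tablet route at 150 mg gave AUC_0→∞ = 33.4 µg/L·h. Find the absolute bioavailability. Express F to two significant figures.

F = (AUC_ev / D_ev) / (AUC_iv / D_iv)
  = (33.4/150) / (131/50)
  = 0.222667 / 2.62 = 0.0850

F = 0.085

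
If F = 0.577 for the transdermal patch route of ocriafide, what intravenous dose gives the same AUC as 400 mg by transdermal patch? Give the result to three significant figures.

Systemic exposure from an extravascular dose = F × D_ev, so the equivalent IV dose is F × D_ev.
D_iv = F × D_ev = 0.577 × 400 = 230.8 mg

D_iv = 231 mg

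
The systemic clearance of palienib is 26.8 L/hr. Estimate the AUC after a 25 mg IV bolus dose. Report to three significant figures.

AUC = 0.933 mg/L·hr

AUC_0→∞ = Dose_iv / CL
        = 25 / 26.8 = 0.932836 mg/L·hr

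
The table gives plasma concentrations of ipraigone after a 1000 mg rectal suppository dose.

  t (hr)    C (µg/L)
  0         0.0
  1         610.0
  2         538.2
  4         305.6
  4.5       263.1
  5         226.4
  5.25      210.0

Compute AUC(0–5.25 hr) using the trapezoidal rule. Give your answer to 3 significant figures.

Trapezoidal AUC_0→5.25:
  [0→1]: (0.0+610.0)/2 × 1 = 305.0
  [1→2]: (610.0+538.2)/2 × 1 = 574.1
  [2→4]: (538.2+305.6)/2 × 2 = 843.8
  [4→4.5]: (305.6+263.1)/2 × 0.5 = 142.175
  [4.5→5]: (263.1+226.4)/2 × 0.5 = 122.375
  [5→5.25]: (226.4+210.0)/2 × 0.25 = 54.55
  Sum = 2042.0 µg/L·hr

AUC = 2040 µg/L·hr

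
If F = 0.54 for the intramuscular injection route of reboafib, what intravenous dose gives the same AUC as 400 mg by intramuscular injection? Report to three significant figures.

D_iv = 216 mg

Systemic exposure from an extravascular dose = F × D_ev, so the equivalent IV dose is F × D_ev.
D_iv = F × D_ev = 0.54 × 400 = 216 mg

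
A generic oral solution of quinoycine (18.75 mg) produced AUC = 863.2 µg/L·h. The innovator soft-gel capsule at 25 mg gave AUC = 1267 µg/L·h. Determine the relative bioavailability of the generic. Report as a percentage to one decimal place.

F_rel = 90.8%

F_rel = (AUC_test/D_test) / (AUC_ref/D_ref)
      = (863.2/18.75) / (1267/25)
      = 46.0373 / 50.68 = 0.9084 = 90.84%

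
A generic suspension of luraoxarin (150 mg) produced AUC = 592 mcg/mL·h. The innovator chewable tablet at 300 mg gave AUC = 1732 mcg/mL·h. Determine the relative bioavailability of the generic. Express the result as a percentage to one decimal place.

F_rel = 68.4%

F_rel = (AUC_test/D_test) / (AUC_ref/D_ref)
      = (592/150) / (1732/300)
      = 3.94667 / 5.77333 = 0.6836 = 68.36%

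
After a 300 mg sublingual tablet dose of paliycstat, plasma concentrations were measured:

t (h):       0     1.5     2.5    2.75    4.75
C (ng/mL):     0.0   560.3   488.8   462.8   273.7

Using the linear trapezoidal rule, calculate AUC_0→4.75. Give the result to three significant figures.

AUC = 1800 ng/mL·h

Trapezoidal AUC_0→4.75:
  [0→1.5]: (0.0+560.3)/2 × 1.5 = 420.225
  [1.5→2.5]: (560.3+488.8)/2 × 1 = 524.55
  [2.5→2.75]: (488.8+462.8)/2 × 0.25 = 118.95
  [2.75→4.75]: (462.8+273.7)/2 × 2 = 736.5
  Sum = 1800.225 ng/mL·h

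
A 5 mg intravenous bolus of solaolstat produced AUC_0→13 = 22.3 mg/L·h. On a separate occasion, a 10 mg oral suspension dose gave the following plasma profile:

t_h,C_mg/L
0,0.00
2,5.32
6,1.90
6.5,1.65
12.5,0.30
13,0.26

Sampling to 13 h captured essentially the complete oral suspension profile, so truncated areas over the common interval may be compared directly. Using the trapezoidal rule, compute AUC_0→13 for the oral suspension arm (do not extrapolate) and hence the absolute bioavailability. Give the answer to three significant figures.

F = 0.597

Trapezoidal AUC_0→13 (oral suspension):
  [0→2]: (0.00+5.32)/2 × 2 = 5.32
  [2→6]: (5.32+1.90)/2 × 4 = 14.44
  [6→6.5]: (1.90+1.65)/2 × 0.5 = 0.8875
  [6.5→12.5]: (1.65+0.30)/2 × 6 = 5.85
  [12.5→13]: (0.30+0.26)/2 × 0.5 = 0.14
  Sum = 26.6375 mg/L·h
F = (AUC_ev/D_ev)/(AUC_iv/D_iv) = (26.6375/10)/(22.3/5) = 2.66375/4.46 = 0.5973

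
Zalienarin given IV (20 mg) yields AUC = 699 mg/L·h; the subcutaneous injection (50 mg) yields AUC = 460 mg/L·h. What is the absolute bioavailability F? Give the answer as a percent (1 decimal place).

F = 26.3%

F = (AUC_ev / D_ev) / (AUC_iv / D_iv)
  = (460/50) / (699/20)
  = 9.2 / 34.95 = 0.2632
  = 26.32%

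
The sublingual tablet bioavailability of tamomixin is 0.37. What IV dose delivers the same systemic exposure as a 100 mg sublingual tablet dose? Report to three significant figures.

D_iv = 37.0 mg

Systemic exposure from an extravascular dose = F × D_ev, so the equivalent IV dose is F × D_ev.
D_iv = F × D_ev = 0.37 × 100 = 37 mg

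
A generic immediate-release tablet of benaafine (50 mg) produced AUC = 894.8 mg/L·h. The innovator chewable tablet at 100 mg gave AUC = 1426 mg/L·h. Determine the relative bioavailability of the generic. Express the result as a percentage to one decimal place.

F_rel = 125.5%

F_rel = (AUC_test/D_test) / (AUC_ref/D_ref)
      = (894.8/50) / (1426/100)
      = 17.896 / 14.26 = 1.2550 = 125.50%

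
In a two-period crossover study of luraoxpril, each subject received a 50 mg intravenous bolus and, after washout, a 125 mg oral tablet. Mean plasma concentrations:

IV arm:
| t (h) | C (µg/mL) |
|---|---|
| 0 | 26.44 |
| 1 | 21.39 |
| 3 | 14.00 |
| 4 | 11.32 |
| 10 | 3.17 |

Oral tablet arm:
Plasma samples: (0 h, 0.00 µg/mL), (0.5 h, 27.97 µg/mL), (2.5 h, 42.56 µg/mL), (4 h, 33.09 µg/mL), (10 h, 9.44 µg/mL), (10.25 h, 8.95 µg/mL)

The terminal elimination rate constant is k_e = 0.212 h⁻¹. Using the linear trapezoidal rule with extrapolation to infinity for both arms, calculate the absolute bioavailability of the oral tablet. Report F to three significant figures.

Trapezoidal AUC_0→10 (IV):
  [0→1]: (26.44+21.39)/2 × 1 = 23.915
  [1→3]: (21.39+14.00)/2 × 2 = 35.39
  [3→4]: (14.00+11.32)/2 × 1 = 12.66
  [4→10]: (11.32+3.17)/2 × 6 = 43.47
  Sum = 115.435 µg/mL·h
IV tail: 3.17/0.212 = 14.953; AUC_iv,0→∞ = 115.435 + 14.953 = 130.388 µg/mL·h
Trapezoidal AUC_0→10.25 (oral tablet):
  [0→0.5]: (0.00+27.97)/2 × 0.5 = 6.9925
  [0.5→2.5]: (27.97+42.56)/2 × 2 = 70.53
  [2.5→4]: (42.56+33.09)/2 × 1.5 = 56.7375
  [4→10]: (33.09+9.44)/2 × 6 = 127.59
  [10→10.25]: (9.44+8.95)/2 × 0.25 = 2.29875
  Sum = 264.14875 µg/mL·h
oral tablet tail: 8.95/0.212 = 42.217; AUC_ev,0→∞ = 264.14875 + 42.217 = 306.36575 µg/mL·h
F = (AUC_ev/D_ev)/(AUC_iv/D_iv) = (306.36575/125)/(130.388/50) = 2.450926/2.60776 = 0.9399

F = 0.940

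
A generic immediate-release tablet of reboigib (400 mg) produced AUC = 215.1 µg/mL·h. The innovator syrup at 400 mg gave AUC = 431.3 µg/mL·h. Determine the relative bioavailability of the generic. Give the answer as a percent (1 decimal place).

F_rel = 49.9%

F_rel = (AUC_test/D_test) / (AUC_ref/D_ref)
      = (215.1/400) / (431.3/400)
      = 0.53775 / 1.07825 = 0.4987 = 49.87%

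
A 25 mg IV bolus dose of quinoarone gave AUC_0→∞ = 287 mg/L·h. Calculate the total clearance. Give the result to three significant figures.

CL = Dose_iv / AUC_0→∞
   = 25 / 287 = 0.087108 L/h

CL = 0.0871 L/h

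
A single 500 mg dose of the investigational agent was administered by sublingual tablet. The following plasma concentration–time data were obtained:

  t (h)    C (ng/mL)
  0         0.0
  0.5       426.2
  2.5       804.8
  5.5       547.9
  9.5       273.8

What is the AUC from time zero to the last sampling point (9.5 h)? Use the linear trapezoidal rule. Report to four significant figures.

Trapezoidal AUC_0→9.5:
  [0→0.5]: (0.0+426.2)/2 × 0.5 = 106.55
  [0.5→2.5]: (426.2+804.8)/2 × 2 = 1231.0
  [2.5→5.5]: (804.8+547.9)/2 × 3 = 2029.05
  [5.5→9.5]: (547.9+273.8)/2 × 4 = 1643.4
  Sum = 5010.0 ng/mL·h

AUC = 5010 ng/mL·h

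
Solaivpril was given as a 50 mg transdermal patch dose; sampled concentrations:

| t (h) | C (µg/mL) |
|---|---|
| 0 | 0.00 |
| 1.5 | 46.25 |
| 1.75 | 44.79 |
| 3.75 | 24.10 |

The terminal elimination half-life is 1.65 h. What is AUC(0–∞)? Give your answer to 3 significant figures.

Trapezoidal AUC_0→3.75:
  [0→1.5]: (0.00+46.25)/2 × 1.5 = 34.6875
  [1.5→1.75]: (46.25+44.79)/2 × 0.25 = 11.38
  [1.75→3.75]: (44.79+24.10)/2 × 2 = 68.89
  Sum = 114.9575 µg/mL·h
k_e = ln2 / t½ = 0.693147 / 1.65 = 0.4201 h^-1
Extrapolated tail: C_last / k_e = 24.10 / 0.4201 = 57.367
AUC_0→∞ = 114.9575 + 57.367 = 172.3245 µg/mL·h

AUC = 172 µg/mL·h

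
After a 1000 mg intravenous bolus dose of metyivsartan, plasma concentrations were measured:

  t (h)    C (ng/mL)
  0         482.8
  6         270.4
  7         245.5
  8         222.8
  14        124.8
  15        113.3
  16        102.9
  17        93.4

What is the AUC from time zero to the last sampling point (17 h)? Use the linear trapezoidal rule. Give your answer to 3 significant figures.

Trapezoidal AUC_0→17:
  [0→6]: (482.8+270.4)/2 × 6 = 2259.6
  [6→7]: (270.4+245.5)/2 × 1 = 257.95
  [7→8]: (245.5+222.8)/2 × 1 = 234.15
  [8→14]: (222.8+124.8)/2 × 6 = 1042.8
  [14→15]: (124.8+113.3)/2 × 1 = 119.05
  [15→16]: (113.3+102.9)/2 × 1 = 108.1
  [16→17]: (102.9+93.4)/2 × 1 = 98.15
  Sum = 4119.8 ng/mL·h

AUC = 4120 ng/mL·h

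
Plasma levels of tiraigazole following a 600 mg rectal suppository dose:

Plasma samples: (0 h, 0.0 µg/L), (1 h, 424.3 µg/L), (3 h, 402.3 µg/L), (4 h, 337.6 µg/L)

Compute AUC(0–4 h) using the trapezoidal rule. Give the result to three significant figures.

AUC = 1410 µg/L·h

Trapezoidal AUC_0→4:
  [0→1]: (0.0+424.3)/2 × 1 = 212.15
  [1→3]: (424.3+402.3)/2 × 2 = 826.6
  [3→4]: (402.3+337.6)/2 × 1 = 369.95
  Sum = 1408.7 µg/L·h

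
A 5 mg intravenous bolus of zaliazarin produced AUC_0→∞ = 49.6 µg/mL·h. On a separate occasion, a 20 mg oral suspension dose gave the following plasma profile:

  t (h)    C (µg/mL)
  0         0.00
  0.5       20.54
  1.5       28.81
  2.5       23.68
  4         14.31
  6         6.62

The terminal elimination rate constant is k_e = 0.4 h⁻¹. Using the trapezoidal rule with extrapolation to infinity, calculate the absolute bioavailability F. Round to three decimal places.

F = 0.615

Trapezoidal AUC_0→6 (oral suspension):
  [0→0.5]: (0.00+20.54)/2 × 0.5 = 5.135
  [0.5→1.5]: (20.54+28.81)/2 × 1 = 24.675
  [1.5→2.5]: (28.81+23.68)/2 × 1 = 26.245
  [2.5→4]: (23.68+14.31)/2 × 1.5 = 28.4925
  [4→6]: (14.31+6.62)/2 × 2 = 20.93
  Sum = 105.4775 µg/mL·h
Tail: C_last/k_e = 6.62/0.4 = 16.550
AUC_0→∞ (oral suspension) = 105.4775 + 16.550 = 122.0275 µg/mL·h
F = (AUC_ev/D_ev)/(AUC_iv/D_iv) = (122.0275/20)/(49.6/5) = 6.101375/9.92 = 0.6151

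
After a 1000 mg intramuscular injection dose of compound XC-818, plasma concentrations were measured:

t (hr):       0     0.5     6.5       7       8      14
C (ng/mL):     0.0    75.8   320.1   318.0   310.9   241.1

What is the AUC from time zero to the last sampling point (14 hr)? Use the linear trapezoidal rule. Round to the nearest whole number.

Trapezoidal AUC_0→14:
  [0→0.5]: (0.0+75.8)/2 × 0.5 = 18.95
  [0.5→6.5]: (75.8+320.1)/2 × 6 = 1187.7
  [6.5→7]: (320.1+318.0)/2 × 0.5 = 159.525
  [7→8]: (318.0+310.9)/2 × 1 = 314.45
  [8→14]: (310.9+241.1)/2 × 6 = 1656.0
  Sum = 3336.625 ng/mL·hr

AUC = 3337 ng/mL·hr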